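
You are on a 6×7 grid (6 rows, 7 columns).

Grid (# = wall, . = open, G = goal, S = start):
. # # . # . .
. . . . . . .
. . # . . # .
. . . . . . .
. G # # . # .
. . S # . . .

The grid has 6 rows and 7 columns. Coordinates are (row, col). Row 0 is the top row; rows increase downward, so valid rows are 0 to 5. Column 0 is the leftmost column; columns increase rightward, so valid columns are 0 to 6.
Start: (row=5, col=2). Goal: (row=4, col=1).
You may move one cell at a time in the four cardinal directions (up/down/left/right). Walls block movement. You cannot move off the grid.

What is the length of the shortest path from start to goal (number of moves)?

Answer: Shortest path length: 2

Derivation:
BFS from (row=5, col=2) until reaching (row=4, col=1):
  Distance 0: (row=5, col=2)
  Distance 1: (row=5, col=1)
  Distance 2: (row=4, col=1), (row=5, col=0)  <- goal reached here
One shortest path (2 moves): (row=5, col=2) -> (row=5, col=1) -> (row=4, col=1)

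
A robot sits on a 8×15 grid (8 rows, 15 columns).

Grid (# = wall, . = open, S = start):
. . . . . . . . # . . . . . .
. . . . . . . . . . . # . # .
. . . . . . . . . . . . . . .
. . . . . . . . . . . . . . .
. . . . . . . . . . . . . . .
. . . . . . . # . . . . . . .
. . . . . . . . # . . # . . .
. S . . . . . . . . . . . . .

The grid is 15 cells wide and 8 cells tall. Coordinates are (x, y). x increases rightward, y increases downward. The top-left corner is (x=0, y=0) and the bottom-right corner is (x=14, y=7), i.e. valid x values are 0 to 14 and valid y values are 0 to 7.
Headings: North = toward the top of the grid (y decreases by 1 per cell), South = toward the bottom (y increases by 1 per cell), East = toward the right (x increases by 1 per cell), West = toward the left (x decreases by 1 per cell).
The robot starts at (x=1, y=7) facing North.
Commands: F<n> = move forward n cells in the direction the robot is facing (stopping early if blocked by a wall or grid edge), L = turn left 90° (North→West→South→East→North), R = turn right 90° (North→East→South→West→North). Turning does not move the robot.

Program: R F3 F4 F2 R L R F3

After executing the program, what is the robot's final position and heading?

Answer: Final position: (x=10, y=7), facing South

Derivation:
Start: (x=1, y=7), facing North
  R: turn right, now facing East
  F3: move forward 3, now at (x=4, y=7)
  F4: move forward 4, now at (x=8, y=7)
  F2: move forward 2, now at (x=10, y=7)
  R: turn right, now facing South
  L: turn left, now facing East
  R: turn right, now facing South
  F3: move forward 0/3 (blocked), now at (x=10, y=7)
Final: (x=10, y=7), facing South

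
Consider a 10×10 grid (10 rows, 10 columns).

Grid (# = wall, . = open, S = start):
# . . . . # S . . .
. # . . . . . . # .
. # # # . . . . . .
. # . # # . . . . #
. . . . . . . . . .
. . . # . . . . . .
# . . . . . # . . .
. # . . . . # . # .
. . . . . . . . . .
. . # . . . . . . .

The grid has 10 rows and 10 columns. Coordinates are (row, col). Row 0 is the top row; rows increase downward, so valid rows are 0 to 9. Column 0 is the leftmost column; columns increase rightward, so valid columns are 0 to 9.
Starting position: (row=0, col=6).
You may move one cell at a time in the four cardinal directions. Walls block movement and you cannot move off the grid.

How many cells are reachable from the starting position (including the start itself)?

Answer: Reachable cells: 82

Derivation:
BFS flood-fill from (row=0, col=6):
  Distance 0: (row=0, col=6)
  Distance 1: (row=0, col=7), (row=1, col=6)
  Distance 2: (row=0, col=8), (row=1, col=5), (row=1, col=7), (row=2, col=6)
  Distance 3: (row=0, col=9), (row=1, col=4), (row=2, col=5), (row=2, col=7), (row=3, col=6)
  Distance 4: (row=0, col=4), (row=1, col=3), (row=1, col=9), (row=2, col=4), (row=2, col=8), (row=3, col=5), (row=3, col=7), (row=4, col=6)
  Distance 5: (row=0, col=3), (row=1, col=2), (row=2, col=9), (row=3, col=8), (row=4, col=5), (row=4, col=7), (row=5, col=6)
  Distance 6: (row=0, col=2), (row=4, col=4), (row=4, col=8), (row=5, col=5), (row=5, col=7)
  Distance 7: (row=0, col=1), (row=4, col=3), (row=4, col=9), (row=5, col=4), (row=5, col=8), (row=6, col=5), (row=6, col=7)
  Distance 8: (row=4, col=2), (row=5, col=9), (row=6, col=4), (row=6, col=8), (row=7, col=5), (row=7, col=7)
  Distance 9: (row=3, col=2), (row=4, col=1), (row=5, col=2), (row=6, col=3), (row=6, col=9), (row=7, col=4), (row=8, col=5), (row=8, col=7)
  Distance 10: (row=4, col=0), (row=5, col=1), (row=6, col=2), (row=7, col=3), (row=7, col=9), (row=8, col=4), (row=8, col=6), (row=8, col=8), (row=9, col=5), (row=9, col=7)
  Distance 11: (row=3, col=0), (row=5, col=0), (row=6, col=1), (row=7, col=2), (row=8, col=3), (row=8, col=9), (row=9, col=4), (row=9, col=6), (row=9, col=8)
  Distance 12: (row=2, col=0), (row=8, col=2), (row=9, col=3), (row=9, col=9)
  Distance 13: (row=1, col=0), (row=8, col=1)
  Distance 14: (row=8, col=0), (row=9, col=1)
  Distance 15: (row=7, col=0), (row=9, col=0)
Total reachable: 82 (grid has 82 open cells total)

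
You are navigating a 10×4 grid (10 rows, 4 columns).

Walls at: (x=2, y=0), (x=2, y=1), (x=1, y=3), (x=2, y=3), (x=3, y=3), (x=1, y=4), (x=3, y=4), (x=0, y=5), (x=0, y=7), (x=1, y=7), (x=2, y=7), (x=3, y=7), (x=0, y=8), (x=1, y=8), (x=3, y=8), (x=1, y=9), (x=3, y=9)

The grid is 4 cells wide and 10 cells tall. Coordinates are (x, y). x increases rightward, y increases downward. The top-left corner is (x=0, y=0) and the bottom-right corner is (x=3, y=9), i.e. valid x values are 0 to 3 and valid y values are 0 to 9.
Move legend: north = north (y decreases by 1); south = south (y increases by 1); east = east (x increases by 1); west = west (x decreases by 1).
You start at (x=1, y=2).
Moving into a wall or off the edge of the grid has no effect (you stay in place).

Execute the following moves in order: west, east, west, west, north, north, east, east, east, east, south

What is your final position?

Start: (x=1, y=2)
  west (west): (x=1, y=2) -> (x=0, y=2)
  east (east): (x=0, y=2) -> (x=1, y=2)
  west (west): (x=1, y=2) -> (x=0, y=2)
  west (west): blocked, stay at (x=0, y=2)
  north (north): (x=0, y=2) -> (x=0, y=1)
  north (north): (x=0, y=1) -> (x=0, y=0)
  east (east): (x=0, y=0) -> (x=1, y=0)
  [×3]east (east): blocked, stay at (x=1, y=0)
  south (south): (x=1, y=0) -> (x=1, y=1)
Final: (x=1, y=1)

Answer: Final position: (x=1, y=1)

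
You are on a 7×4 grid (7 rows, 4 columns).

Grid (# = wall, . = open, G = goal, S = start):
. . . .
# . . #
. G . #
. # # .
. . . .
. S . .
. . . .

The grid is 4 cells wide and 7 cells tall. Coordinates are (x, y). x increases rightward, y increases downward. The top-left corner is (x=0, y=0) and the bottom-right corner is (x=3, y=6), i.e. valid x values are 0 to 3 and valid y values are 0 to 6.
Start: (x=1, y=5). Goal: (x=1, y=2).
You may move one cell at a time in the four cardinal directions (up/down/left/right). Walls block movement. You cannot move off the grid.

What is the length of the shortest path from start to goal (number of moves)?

BFS from (x=1, y=5) until reaching (x=1, y=2):
  Distance 0: (x=1, y=5)
  Distance 1: (x=1, y=4), (x=0, y=5), (x=2, y=5), (x=1, y=6)
  Distance 2: (x=0, y=4), (x=2, y=4), (x=3, y=5), (x=0, y=6), (x=2, y=6)
  Distance 3: (x=0, y=3), (x=3, y=4), (x=3, y=6)
  Distance 4: (x=0, y=2), (x=3, y=3)
  Distance 5: (x=1, y=2)  <- goal reached here
One shortest path (5 moves): (x=1, y=5) -> (x=0, y=5) -> (x=0, y=4) -> (x=0, y=3) -> (x=0, y=2) -> (x=1, y=2)

Answer: Shortest path length: 5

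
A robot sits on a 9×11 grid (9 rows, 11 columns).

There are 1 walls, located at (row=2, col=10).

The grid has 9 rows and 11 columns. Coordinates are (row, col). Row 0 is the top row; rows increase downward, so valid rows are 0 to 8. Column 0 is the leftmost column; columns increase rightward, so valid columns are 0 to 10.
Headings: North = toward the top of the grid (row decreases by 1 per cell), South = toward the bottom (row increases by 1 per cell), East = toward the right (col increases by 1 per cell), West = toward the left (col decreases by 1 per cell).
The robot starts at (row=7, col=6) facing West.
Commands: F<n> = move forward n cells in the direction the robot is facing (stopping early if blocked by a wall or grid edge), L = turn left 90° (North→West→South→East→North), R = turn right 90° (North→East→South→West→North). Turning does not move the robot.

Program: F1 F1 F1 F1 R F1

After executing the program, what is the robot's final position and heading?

Start: (row=7, col=6), facing West
  F1: move forward 1, now at (row=7, col=5)
  F1: move forward 1, now at (row=7, col=4)
  F1: move forward 1, now at (row=7, col=3)
  F1: move forward 1, now at (row=7, col=2)
  R: turn right, now facing North
  F1: move forward 1, now at (row=6, col=2)
Final: (row=6, col=2), facing North

Answer: Final position: (row=6, col=2), facing North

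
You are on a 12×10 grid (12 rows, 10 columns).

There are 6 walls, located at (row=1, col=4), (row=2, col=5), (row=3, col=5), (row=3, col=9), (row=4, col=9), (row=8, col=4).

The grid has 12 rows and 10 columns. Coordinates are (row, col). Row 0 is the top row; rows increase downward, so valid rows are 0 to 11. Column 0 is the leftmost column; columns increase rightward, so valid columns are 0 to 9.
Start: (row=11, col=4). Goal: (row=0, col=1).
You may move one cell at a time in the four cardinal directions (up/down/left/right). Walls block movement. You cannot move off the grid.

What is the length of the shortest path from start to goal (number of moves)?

Answer: Shortest path length: 14

Derivation:
BFS from (row=11, col=4) until reaching (row=0, col=1):
  Distance 0: (row=11, col=4)
  Distance 1: (row=10, col=4), (row=11, col=3), (row=11, col=5)
  Distance 2: (row=9, col=4), (row=10, col=3), (row=10, col=5), (row=11, col=2), (row=11, col=6)
  Distance 3: (row=9, col=3), (row=9, col=5), (row=10, col=2), (row=10, col=6), (row=11, col=1), (row=11, col=7)
  Distance 4: (row=8, col=3), (row=8, col=5), (row=9, col=2), (row=9, col=6), (row=10, col=1), (row=10, col=7), (row=11, col=0), (row=11, col=8)
  Distance 5: (row=7, col=3), (row=7, col=5), (row=8, col=2), (row=8, col=6), (row=9, col=1), (row=9, col=7), (row=10, col=0), (row=10, col=8), (row=11, col=9)
  Distance 6: (row=6, col=3), (row=6, col=5), (row=7, col=2), (row=7, col=4), (row=7, col=6), (row=8, col=1), (row=8, col=7), (row=9, col=0), (row=9, col=8), (row=10, col=9)
  Distance 7: (row=5, col=3), (row=5, col=5), (row=6, col=2), (row=6, col=4), (row=6, col=6), (row=7, col=1), (row=7, col=7), (row=8, col=0), (row=8, col=8), (row=9, col=9)
  Distance 8: (row=4, col=3), (row=4, col=5), (row=5, col=2), (row=5, col=4), (row=5, col=6), (row=6, col=1), (row=6, col=7), (row=7, col=0), (row=7, col=8), (row=8, col=9)
  Distance 9: (row=3, col=3), (row=4, col=2), (row=4, col=4), (row=4, col=6), (row=5, col=1), (row=5, col=7), (row=6, col=0), (row=6, col=8), (row=7, col=9)
  Distance 10: (row=2, col=3), (row=3, col=2), (row=3, col=4), (row=3, col=6), (row=4, col=1), (row=4, col=7), (row=5, col=0), (row=5, col=8), (row=6, col=9)
  Distance 11: (row=1, col=3), (row=2, col=2), (row=2, col=4), (row=2, col=6), (row=3, col=1), (row=3, col=7), (row=4, col=0), (row=4, col=8), (row=5, col=9)
  Distance 12: (row=0, col=3), (row=1, col=2), (row=1, col=6), (row=2, col=1), (row=2, col=7), (row=3, col=0), (row=3, col=8)
  Distance 13: (row=0, col=2), (row=0, col=4), (row=0, col=6), (row=1, col=1), (row=1, col=5), (row=1, col=7), (row=2, col=0), (row=2, col=8)
  Distance 14: (row=0, col=1), (row=0, col=5), (row=0, col=7), (row=1, col=0), (row=1, col=8), (row=2, col=9)  <- goal reached here
One shortest path (14 moves): (row=11, col=4) -> (row=11, col=3) -> (row=11, col=2) -> (row=11, col=1) -> (row=10, col=1) -> (row=9, col=1) -> (row=8, col=1) -> (row=7, col=1) -> (row=6, col=1) -> (row=5, col=1) -> (row=4, col=1) -> (row=3, col=1) -> (row=2, col=1) -> (row=1, col=1) -> (row=0, col=1)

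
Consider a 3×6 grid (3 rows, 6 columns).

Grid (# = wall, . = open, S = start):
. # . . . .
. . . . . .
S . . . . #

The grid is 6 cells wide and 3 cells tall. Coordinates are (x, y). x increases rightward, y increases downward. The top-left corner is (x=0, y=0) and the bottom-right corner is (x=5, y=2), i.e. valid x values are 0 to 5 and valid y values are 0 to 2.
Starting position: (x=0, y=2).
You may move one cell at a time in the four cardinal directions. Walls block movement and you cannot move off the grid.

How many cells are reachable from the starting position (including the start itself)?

Answer: Reachable cells: 16

Derivation:
BFS flood-fill from (x=0, y=2):
  Distance 0: (x=0, y=2)
  Distance 1: (x=0, y=1), (x=1, y=2)
  Distance 2: (x=0, y=0), (x=1, y=1), (x=2, y=2)
  Distance 3: (x=2, y=1), (x=3, y=2)
  Distance 4: (x=2, y=0), (x=3, y=1), (x=4, y=2)
  Distance 5: (x=3, y=0), (x=4, y=1)
  Distance 6: (x=4, y=0), (x=5, y=1)
  Distance 7: (x=5, y=0)
Total reachable: 16 (grid has 16 open cells total)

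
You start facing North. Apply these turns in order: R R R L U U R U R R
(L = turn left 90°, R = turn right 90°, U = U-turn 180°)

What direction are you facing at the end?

Start: North
  R (right (90° clockwise)) -> East
  R (right (90° clockwise)) -> South
  R (right (90° clockwise)) -> West
  L (left (90° counter-clockwise)) -> South
  U (U-turn (180°)) -> North
  U (U-turn (180°)) -> South
  R (right (90° clockwise)) -> West
  U (U-turn (180°)) -> East
  R (right (90° clockwise)) -> South
  R (right (90° clockwise)) -> West
Final: West

Answer: Final heading: West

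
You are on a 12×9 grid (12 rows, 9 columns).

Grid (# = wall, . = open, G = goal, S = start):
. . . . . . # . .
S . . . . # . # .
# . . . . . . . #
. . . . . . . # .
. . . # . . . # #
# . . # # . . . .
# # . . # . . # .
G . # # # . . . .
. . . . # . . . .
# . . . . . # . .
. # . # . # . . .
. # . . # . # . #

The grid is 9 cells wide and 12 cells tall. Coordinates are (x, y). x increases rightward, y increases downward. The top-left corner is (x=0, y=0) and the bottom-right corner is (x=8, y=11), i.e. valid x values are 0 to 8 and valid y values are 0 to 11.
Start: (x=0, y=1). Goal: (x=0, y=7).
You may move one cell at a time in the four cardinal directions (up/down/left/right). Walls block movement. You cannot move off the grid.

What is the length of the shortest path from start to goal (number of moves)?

BFS from (x=0, y=1) until reaching (x=0, y=7):
  Distance 0: (x=0, y=1)
  Distance 1: (x=0, y=0), (x=1, y=1)
  Distance 2: (x=1, y=0), (x=2, y=1), (x=1, y=2)
  Distance 3: (x=2, y=0), (x=3, y=1), (x=2, y=2), (x=1, y=3)
  Distance 4: (x=3, y=0), (x=4, y=1), (x=3, y=2), (x=0, y=3), (x=2, y=3), (x=1, y=4)
  Distance 5: (x=4, y=0), (x=4, y=2), (x=3, y=3), (x=0, y=4), (x=2, y=4), (x=1, y=5)
  Distance 6: (x=5, y=0), (x=5, y=2), (x=4, y=3), (x=2, y=5)
  Distance 7: (x=6, y=2), (x=5, y=3), (x=4, y=4), (x=2, y=6)
  Distance 8: (x=6, y=1), (x=7, y=2), (x=6, y=3), (x=5, y=4), (x=3, y=6)
  Distance 9: (x=6, y=4), (x=5, y=5)
  Distance 10: (x=6, y=5), (x=5, y=6)
  Distance 11: (x=7, y=5), (x=6, y=6), (x=5, y=7)
  Distance 12: (x=8, y=5), (x=6, y=7), (x=5, y=8)
  Distance 13: (x=8, y=6), (x=7, y=7), (x=6, y=8), (x=5, y=9)
  Distance 14: (x=8, y=7), (x=7, y=8), (x=4, y=9)
  Distance 15: (x=8, y=8), (x=3, y=9), (x=7, y=9), (x=4, y=10)
  Distance 16: (x=3, y=8), (x=2, y=9), (x=8, y=9), (x=7, y=10)
  Distance 17: (x=2, y=8), (x=1, y=9), (x=2, y=10), (x=6, y=10), (x=8, y=10), (x=7, y=11)
  Distance 18: (x=1, y=8), (x=2, y=11)
  Distance 19: (x=1, y=7), (x=0, y=8), (x=3, y=11)
  Distance 20: (x=0, y=7)  <- goal reached here
One shortest path (20 moves): (x=0, y=1) -> (x=1, y=1) -> (x=2, y=1) -> (x=3, y=1) -> (x=4, y=1) -> (x=4, y=2) -> (x=5, y=2) -> (x=5, y=3) -> (x=5, y=4) -> (x=5, y=5) -> (x=5, y=6) -> (x=5, y=7) -> (x=5, y=8) -> (x=5, y=9) -> (x=4, y=9) -> (x=3, y=9) -> (x=2, y=9) -> (x=1, y=9) -> (x=1, y=8) -> (x=0, y=8) -> (x=0, y=7)

Answer: Shortest path length: 20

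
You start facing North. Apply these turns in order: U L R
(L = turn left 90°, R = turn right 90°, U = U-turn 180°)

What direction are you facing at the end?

Start: North
  U (U-turn (180°)) -> South
  L (left (90° counter-clockwise)) -> East
  R (right (90° clockwise)) -> South
Final: South

Answer: Final heading: South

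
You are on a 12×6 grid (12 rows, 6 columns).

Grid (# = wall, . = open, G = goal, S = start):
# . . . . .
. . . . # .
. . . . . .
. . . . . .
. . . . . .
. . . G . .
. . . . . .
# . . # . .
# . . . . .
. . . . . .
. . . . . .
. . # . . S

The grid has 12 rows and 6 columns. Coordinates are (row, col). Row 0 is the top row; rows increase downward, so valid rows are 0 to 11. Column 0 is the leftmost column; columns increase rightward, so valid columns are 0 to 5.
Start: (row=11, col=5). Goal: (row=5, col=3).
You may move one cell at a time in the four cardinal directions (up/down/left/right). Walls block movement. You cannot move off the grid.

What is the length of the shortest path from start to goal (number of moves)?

BFS from (row=11, col=5) until reaching (row=5, col=3):
  Distance 0: (row=11, col=5)
  Distance 1: (row=10, col=5), (row=11, col=4)
  Distance 2: (row=9, col=5), (row=10, col=4), (row=11, col=3)
  Distance 3: (row=8, col=5), (row=9, col=4), (row=10, col=3)
  Distance 4: (row=7, col=5), (row=8, col=4), (row=9, col=3), (row=10, col=2)
  Distance 5: (row=6, col=5), (row=7, col=4), (row=8, col=3), (row=9, col=2), (row=10, col=1)
  Distance 6: (row=5, col=5), (row=6, col=4), (row=8, col=2), (row=9, col=1), (row=10, col=0), (row=11, col=1)
  Distance 7: (row=4, col=5), (row=5, col=4), (row=6, col=3), (row=7, col=2), (row=8, col=1), (row=9, col=0), (row=11, col=0)
  Distance 8: (row=3, col=5), (row=4, col=4), (row=5, col=3), (row=6, col=2), (row=7, col=1)  <- goal reached here
One shortest path (8 moves): (row=11, col=5) -> (row=11, col=4) -> (row=10, col=4) -> (row=9, col=4) -> (row=8, col=4) -> (row=7, col=4) -> (row=6, col=4) -> (row=6, col=3) -> (row=5, col=3)

Answer: Shortest path length: 8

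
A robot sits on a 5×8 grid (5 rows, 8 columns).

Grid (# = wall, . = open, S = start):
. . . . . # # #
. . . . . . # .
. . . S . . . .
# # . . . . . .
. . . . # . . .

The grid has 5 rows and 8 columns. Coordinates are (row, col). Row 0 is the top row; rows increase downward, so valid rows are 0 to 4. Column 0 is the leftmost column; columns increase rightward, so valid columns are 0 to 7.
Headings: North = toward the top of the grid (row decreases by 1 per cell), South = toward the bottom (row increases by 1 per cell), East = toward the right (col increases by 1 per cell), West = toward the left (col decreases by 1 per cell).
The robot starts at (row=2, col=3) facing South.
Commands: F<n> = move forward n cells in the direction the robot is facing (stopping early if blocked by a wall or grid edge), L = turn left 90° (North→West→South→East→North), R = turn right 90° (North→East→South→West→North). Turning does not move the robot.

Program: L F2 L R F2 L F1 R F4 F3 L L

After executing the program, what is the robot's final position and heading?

Start: (row=2, col=3), facing South
  L: turn left, now facing East
  F2: move forward 2, now at (row=2, col=5)
  L: turn left, now facing North
  R: turn right, now facing East
  F2: move forward 2, now at (row=2, col=7)
  L: turn left, now facing North
  F1: move forward 1, now at (row=1, col=7)
  R: turn right, now facing East
  F4: move forward 0/4 (blocked), now at (row=1, col=7)
  F3: move forward 0/3 (blocked), now at (row=1, col=7)
  L: turn left, now facing North
  L: turn left, now facing West
Final: (row=1, col=7), facing West

Answer: Final position: (row=1, col=7), facing West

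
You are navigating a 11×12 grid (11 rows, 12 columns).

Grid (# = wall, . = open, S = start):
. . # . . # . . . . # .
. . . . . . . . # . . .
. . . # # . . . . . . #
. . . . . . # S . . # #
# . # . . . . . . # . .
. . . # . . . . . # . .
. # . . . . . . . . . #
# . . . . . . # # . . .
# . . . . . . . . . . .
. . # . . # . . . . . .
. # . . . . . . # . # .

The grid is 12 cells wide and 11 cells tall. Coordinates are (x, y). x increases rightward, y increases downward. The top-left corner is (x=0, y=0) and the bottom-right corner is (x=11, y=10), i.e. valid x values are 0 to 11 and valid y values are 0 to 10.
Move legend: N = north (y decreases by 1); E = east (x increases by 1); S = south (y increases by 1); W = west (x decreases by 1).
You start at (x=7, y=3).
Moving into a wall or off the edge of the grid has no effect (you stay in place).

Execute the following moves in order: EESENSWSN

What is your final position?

Start: (x=7, y=3)
  E (east): (x=7, y=3) -> (x=8, y=3)
  E (east): (x=8, y=3) -> (x=9, y=3)
  S (south): blocked, stay at (x=9, y=3)
  E (east): blocked, stay at (x=9, y=3)
  N (north): (x=9, y=3) -> (x=9, y=2)
  S (south): (x=9, y=2) -> (x=9, y=3)
  W (west): (x=9, y=3) -> (x=8, y=3)
  S (south): (x=8, y=3) -> (x=8, y=4)
  N (north): (x=8, y=4) -> (x=8, y=3)
Final: (x=8, y=3)

Answer: Final position: (x=8, y=3)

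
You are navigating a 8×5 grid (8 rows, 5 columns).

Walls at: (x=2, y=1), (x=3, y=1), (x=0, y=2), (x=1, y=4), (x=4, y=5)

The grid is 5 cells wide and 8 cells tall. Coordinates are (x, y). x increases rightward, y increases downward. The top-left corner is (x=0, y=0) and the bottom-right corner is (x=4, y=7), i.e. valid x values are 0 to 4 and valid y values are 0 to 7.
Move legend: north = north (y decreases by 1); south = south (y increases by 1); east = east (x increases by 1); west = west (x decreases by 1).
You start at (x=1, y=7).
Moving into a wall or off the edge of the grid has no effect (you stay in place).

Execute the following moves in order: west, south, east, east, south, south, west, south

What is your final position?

Answer: Final position: (x=1, y=7)

Derivation:
Start: (x=1, y=7)
  west (west): (x=1, y=7) -> (x=0, y=7)
  south (south): blocked, stay at (x=0, y=7)
  east (east): (x=0, y=7) -> (x=1, y=7)
  east (east): (x=1, y=7) -> (x=2, y=7)
  south (south): blocked, stay at (x=2, y=7)
  south (south): blocked, stay at (x=2, y=7)
  west (west): (x=2, y=7) -> (x=1, y=7)
  south (south): blocked, stay at (x=1, y=7)
Final: (x=1, y=7)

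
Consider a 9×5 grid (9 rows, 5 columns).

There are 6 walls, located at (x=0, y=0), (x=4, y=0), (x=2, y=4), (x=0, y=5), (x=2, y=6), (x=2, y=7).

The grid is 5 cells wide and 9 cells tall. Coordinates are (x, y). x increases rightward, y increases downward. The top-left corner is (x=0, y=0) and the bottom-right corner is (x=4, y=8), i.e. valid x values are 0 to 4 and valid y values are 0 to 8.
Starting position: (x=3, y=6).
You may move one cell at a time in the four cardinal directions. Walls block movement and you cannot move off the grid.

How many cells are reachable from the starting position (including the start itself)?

BFS flood-fill from (x=3, y=6):
  Distance 0: (x=3, y=6)
  Distance 1: (x=3, y=5), (x=4, y=6), (x=3, y=7)
  Distance 2: (x=3, y=4), (x=2, y=5), (x=4, y=5), (x=4, y=7), (x=3, y=8)
  Distance 3: (x=3, y=3), (x=4, y=4), (x=1, y=5), (x=2, y=8), (x=4, y=8)
  Distance 4: (x=3, y=2), (x=2, y=3), (x=4, y=3), (x=1, y=4), (x=1, y=6), (x=1, y=8)
  Distance 5: (x=3, y=1), (x=2, y=2), (x=4, y=2), (x=1, y=3), (x=0, y=4), (x=0, y=6), (x=1, y=7), (x=0, y=8)
  Distance 6: (x=3, y=0), (x=2, y=1), (x=4, y=1), (x=1, y=2), (x=0, y=3), (x=0, y=7)
  Distance 7: (x=2, y=0), (x=1, y=1), (x=0, y=2)
  Distance 8: (x=1, y=0), (x=0, y=1)
Total reachable: 39 (grid has 39 open cells total)

Answer: Reachable cells: 39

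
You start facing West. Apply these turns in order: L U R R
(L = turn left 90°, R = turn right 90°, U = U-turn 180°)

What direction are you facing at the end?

Start: West
  L (left (90° counter-clockwise)) -> South
  U (U-turn (180°)) -> North
  R (right (90° clockwise)) -> East
  R (right (90° clockwise)) -> South
Final: South

Answer: Final heading: South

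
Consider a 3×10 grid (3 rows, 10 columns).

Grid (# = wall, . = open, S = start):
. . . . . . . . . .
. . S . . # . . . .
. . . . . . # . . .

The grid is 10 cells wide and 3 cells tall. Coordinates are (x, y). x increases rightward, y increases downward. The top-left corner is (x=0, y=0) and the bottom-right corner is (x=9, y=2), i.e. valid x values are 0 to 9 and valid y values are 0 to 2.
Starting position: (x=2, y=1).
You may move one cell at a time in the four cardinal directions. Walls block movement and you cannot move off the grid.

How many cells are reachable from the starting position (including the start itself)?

BFS flood-fill from (x=2, y=1):
  Distance 0: (x=2, y=1)
  Distance 1: (x=2, y=0), (x=1, y=1), (x=3, y=1), (x=2, y=2)
  Distance 2: (x=1, y=0), (x=3, y=0), (x=0, y=1), (x=4, y=1), (x=1, y=2), (x=3, y=2)
  Distance 3: (x=0, y=0), (x=4, y=0), (x=0, y=2), (x=4, y=2)
  Distance 4: (x=5, y=0), (x=5, y=2)
  Distance 5: (x=6, y=0)
  Distance 6: (x=7, y=0), (x=6, y=1)
  Distance 7: (x=8, y=0), (x=7, y=1)
  Distance 8: (x=9, y=0), (x=8, y=1), (x=7, y=2)
  Distance 9: (x=9, y=1), (x=8, y=2)
  Distance 10: (x=9, y=2)
Total reachable: 28 (grid has 28 open cells total)

Answer: Reachable cells: 28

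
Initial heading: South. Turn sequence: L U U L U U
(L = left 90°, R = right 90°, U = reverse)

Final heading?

Answer: Final heading: North

Derivation:
Start: South
  L (left (90° counter-clockwise)) -> East
  U (U-turn (180°)) -> West
  U (U-turn (180°)) -> East
  L (left (90° counter-clockwise)) -> North
  U (U-turn (180°)) -> South
  U (U-turn (180°)) -> North
Final: North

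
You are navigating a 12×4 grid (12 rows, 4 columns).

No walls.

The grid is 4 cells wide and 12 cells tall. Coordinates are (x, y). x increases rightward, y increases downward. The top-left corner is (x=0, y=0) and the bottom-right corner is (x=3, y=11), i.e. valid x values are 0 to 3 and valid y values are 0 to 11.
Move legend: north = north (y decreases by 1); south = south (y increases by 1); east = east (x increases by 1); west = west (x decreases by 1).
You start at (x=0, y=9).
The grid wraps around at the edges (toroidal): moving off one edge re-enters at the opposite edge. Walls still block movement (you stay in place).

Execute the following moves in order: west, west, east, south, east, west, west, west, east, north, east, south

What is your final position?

Start: (x=0, y=9)
  west (west): (x=0, y=9) -> (x=3, y=9)
  west (west): (x=3, y=9) -> (x=2, y=9)
  east (east): (x=2, y=9) -> (x=3, y=9)
  south (south): (x=3, y=9) -> (x=3, y=10)
  east (east): (x=3, y=10) -> (x=0, y=10)
  west (west): (x=0, y=10) -> (x=3, y=10)
  west (west): (x=3, y=10) -> (x=2, y=10)
  west (west): (x=2, y=10) -> (x=1, y=10)
  east (east): (x=1, y=10) -> (x=2, y=10)
  north (north): (x=2, y=10) -> (x=2, y=9)
  east (east): (x=2, y=9) -> (x=3, y=9)
  south (south): (x=3, y=9) -> (x=3, y=10)
Final: (x=3, y=10)

Answer: Final position: (x=3, y=10)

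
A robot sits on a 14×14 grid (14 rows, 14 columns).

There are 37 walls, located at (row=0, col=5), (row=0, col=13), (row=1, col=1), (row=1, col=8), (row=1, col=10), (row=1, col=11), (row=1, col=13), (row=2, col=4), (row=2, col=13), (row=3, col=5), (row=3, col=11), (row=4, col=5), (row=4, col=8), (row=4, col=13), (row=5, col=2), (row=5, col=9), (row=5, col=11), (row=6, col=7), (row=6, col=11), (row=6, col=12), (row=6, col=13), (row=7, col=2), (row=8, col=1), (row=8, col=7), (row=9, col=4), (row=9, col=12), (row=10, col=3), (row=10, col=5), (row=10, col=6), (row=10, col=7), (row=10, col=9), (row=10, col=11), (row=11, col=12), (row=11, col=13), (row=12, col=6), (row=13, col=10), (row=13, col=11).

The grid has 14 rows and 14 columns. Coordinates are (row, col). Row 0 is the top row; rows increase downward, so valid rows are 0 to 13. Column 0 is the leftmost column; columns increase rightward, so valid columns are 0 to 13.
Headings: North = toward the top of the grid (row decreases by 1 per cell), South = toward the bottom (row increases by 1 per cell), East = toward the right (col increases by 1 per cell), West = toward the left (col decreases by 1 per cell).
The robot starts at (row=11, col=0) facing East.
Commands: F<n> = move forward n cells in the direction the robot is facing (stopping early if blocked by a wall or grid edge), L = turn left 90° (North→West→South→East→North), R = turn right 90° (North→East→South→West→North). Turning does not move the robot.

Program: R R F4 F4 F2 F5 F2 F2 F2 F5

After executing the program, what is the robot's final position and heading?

Answer: Final position: (row=11, col=0), facing West

Derivation:
Start: (row=11, col=0), facing East
  R: turn right, now facing South
  R: turn right, now facing West
  F4: move forward 0/4 (blocked), now at (row=11, col=0)
  F4: move forward 0/4 (blocked), now at (row=11, col=0)
  F2: move forward 0/2 (blocked), now at (row=11, col=0)
  F5: move forward 0/5 (blocked), now at (row=11, col=0)
  [×3]F2: move forward 0/2 (blocked), now at (row=11, col=0)
  F5: move forward 0/5 (blocked), now at (row=11, col=0)
Final: (row=11, col=0), facing West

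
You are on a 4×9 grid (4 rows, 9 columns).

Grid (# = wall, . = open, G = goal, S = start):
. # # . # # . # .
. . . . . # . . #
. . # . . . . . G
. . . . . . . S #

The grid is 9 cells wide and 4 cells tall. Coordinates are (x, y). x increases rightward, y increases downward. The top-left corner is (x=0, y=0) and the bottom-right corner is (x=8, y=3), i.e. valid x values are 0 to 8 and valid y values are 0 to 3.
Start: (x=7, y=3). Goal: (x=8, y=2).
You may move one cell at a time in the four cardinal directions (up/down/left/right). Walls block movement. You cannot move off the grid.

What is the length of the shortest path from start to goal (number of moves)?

Answer: Shortest path length: 2

Derivation:
BFS from (x=7, y=3) until reaching (x=8, y=2):
  Distance 0: (x=7, y=3)
  Distance 1: (x=7, y=2), (x=6, y=3)
  Distance 2: (x=7, y=1), (x=6, y=2), (x=8, y=2), (x=5, y=3)  <- goal reached here
One shortest path (2 moves): (x=7, y=3) -> (x=7, y=2) -> (x=8, y=2)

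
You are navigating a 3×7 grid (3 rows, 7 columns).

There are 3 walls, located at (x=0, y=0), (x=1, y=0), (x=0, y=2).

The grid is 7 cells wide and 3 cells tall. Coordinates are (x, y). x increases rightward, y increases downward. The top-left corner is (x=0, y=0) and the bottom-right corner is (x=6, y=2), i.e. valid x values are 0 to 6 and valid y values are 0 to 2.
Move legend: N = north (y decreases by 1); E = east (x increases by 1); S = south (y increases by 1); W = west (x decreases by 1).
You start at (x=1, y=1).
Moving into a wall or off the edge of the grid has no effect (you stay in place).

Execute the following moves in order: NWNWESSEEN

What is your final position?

Start: (x=1, y=1)
  N (north): blocked, stay at (x=1, y=1)
  W (west): (x=1, y=1) -> (x=0, y=1)
  N (north): blocked, stay at (x=0, y=1)
  W (west): blocked, stay at (x=0, y=1)
  E (east): (x=0, y=1) -> (x=1, y=1)
  S (south): (x=1, y=1) -> (x=1, y=2)
  S (south): blocked, stay at (x=1, y=2)
  E (east): (x=1, y=2) -> (x=2, y=2)
  E (east): (x=2, y=2) -> (x=3, y=2)
  N (north): (x=3, y=2) -> (x=3, y=1)
Final: (x=3, y=1)

Answer: Final position: (x=3, y=1)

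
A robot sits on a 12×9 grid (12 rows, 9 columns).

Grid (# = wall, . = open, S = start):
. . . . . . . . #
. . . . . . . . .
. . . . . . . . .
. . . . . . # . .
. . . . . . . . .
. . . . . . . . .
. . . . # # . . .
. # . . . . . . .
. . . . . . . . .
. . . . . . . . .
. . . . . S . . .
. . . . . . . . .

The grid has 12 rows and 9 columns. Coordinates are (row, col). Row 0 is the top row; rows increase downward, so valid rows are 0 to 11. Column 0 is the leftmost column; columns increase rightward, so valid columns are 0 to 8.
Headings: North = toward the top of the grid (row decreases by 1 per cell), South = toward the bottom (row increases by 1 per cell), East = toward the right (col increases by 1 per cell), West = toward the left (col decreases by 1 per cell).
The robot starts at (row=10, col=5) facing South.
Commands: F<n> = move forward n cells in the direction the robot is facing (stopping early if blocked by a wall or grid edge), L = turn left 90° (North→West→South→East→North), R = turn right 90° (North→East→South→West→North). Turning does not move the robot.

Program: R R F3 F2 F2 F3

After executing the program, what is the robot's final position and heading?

Start: (row=10, col=5), facing South
  R: turn right, now facing West
  R: turn right, now facing North
  F3: move forward 3, now at (row=7, col=5)
  F2: move forward 0/2 (blocked), now at (row=7, col=5)
  F2: move forward 0/2 (blocked), now at (row=7, col=5)
  F3: move forward 0/3 (blocked), now at (row=7, col=5)
Final: (row=7, col=5), facing North

Answer: Final position: (row=7, col=5), facing North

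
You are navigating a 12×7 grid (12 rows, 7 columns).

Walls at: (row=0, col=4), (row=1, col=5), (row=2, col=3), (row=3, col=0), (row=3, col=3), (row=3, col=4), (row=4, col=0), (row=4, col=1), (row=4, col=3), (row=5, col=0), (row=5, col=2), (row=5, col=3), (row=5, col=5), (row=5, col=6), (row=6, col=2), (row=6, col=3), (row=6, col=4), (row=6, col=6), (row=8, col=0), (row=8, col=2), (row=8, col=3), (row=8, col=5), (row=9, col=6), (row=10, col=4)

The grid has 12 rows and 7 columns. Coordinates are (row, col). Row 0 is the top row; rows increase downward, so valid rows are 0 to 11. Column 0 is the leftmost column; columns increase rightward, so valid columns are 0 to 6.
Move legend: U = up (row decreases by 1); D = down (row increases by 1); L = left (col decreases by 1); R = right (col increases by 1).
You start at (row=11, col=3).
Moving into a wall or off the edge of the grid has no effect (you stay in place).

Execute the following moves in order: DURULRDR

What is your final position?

Answer: Final position: (row=10, col=3)

Derivation:
Start: (row=11, col=3)
  D (down): blocked, stay at (row=11, col=3)
  U (up): (row=11, col=3) -> (row=10, col=3)
  R (right): blocked, stay at (row=10, col=3)
  U (up): (row=10, col=3) -> (row=9, col=3)
  L (left): (row=9, col=3) -> (row=9, col=2)
  R (right): (row=9, col=2) -> (row=9, col=3)
  D (down): (row=9, col=3) -> (row=10, col=3)
  R (right): blocked, stay at (row=10, col=3)
Final: (row=10, col=3)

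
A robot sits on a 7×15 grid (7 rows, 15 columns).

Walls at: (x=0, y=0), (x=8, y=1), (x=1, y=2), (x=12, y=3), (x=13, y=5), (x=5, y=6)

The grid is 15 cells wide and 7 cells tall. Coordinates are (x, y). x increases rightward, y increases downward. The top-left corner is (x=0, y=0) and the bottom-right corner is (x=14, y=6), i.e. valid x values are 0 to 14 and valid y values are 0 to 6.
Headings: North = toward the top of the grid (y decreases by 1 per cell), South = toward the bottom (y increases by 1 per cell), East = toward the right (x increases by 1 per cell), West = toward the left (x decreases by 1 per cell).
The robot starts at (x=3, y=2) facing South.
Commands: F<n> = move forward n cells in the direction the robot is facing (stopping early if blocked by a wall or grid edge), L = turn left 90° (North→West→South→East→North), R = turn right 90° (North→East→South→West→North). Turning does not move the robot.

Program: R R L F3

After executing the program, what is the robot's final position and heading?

Start: (x=3, y=2), facing South
  R: turn right, now facing West
  R: turn right, now facing North
  L: turn left, now facing West
  F3: move forward 1/3 (blocked), now at (x=2, y=2)
Final: (x=2, y=2), facing West

Answer: Final position: (x=2, y=2), facing West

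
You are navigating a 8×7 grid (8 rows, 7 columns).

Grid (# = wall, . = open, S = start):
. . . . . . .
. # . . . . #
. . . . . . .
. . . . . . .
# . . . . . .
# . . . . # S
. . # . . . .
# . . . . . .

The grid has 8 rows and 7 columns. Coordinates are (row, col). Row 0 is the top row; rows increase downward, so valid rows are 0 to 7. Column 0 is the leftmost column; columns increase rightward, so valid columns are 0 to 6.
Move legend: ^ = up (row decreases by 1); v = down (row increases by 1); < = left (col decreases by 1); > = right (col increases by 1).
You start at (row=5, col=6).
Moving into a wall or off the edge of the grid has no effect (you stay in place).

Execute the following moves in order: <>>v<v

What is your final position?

Answer: Final position: (row=7, col=5)

Derivation:
Start: (row=5, col=6)
  < (left): blocked, stay at (row=5, col=6)
  > (right): blocked, stay at (row=5, col=6)
  > (right): blocked, stay at (row=5, col=6)
  v (down): (row=5, col=6) -> (row=6, col=6)
  < (left): (row=6, col=6) -> (row=6, col=5)
  v (down): (row=6, col=5) -> (row=7, col=5)
Final: (row=7, col=5)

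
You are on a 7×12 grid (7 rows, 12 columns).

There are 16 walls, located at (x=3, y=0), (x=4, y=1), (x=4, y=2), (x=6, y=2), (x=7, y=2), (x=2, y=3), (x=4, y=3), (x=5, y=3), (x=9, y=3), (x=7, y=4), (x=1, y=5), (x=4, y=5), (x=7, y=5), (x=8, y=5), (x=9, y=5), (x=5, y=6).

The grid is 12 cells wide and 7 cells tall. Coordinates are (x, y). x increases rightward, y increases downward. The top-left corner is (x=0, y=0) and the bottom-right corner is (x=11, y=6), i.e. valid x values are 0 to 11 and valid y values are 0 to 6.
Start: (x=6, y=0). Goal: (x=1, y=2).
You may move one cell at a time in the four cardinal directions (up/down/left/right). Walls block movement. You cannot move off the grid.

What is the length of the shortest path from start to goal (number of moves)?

BFS from (x=6, y=0) until reaching (x=1, y=2):
  Distance 0: (x=6, y=0)
  Distance 1: (x=5, y=0), (x=7, y=0), (x=6, y=1)
  Distance 2: (x=4, y=0), (x=8, y=0), (x=5, y=1), (x=7, y=1)
  Distance 3: (x=9, y=0), (x=8, y=1), (x=5, y=2)
  Distance 4: (x=10, y=0), (x=9, y=1), (x=8, y=2)
  Distance 5: (x=11, y=0), (x=10, y=1), (x=9, y=2), (x=8, y=3)
  Distance 6: (x=11, y=1), (x=10, y=2), (x=7, y=3), (x=8, y=4)
  Distance 7: (x=11, y=2), (x=6, y=3), (x=10, y=3), (x=9, y=4)
  Distance 8: (x=11, y=3), (x=6, y=4), (x=10, y=4)
  Distance 9: (x=5, y=4), (x=11, y=4), (x=6, y=5), (x=10, y=5)
  Distance 10: (x=4, y=4), (x=5, y=5), (x=11, y=5), (x=6, y=6), (x=10, y=6)
  Distance 11: (x=3, y=4), (x=7, y=6), (x=9, y=6), (x=11, y=6)
  Distance 12: (x=3, y=3), (x=2, y=4), (x=3, y=5), (x=8, y=6)
  Distance 13: (x=3, y=2), (x=1, y=4), (x=2, y=5), (x=3, y=6)
  Distance 14: (x=3, y=1), (x=2, y=2), (x=1, y=3), (x=0, y=4), (x=2, y=6), (x=4, y=6)
  Distance 15: (x=2, y=1), (x=1, y=2), (x=0, y=3), (x=0, y=5), (x=1, y=6)  <- goal reached here
One shortest path (15 moves): (x=6, y=0) -> (x=7, y=0) -> (x=8, y=0) -> (x=8, y=1) -> (x=8, y=2) -> (x=8, y=3) -> (x=7, y=3) -> (x=6, y=3) -> (x=6, y=4) -> (x=5, y=4) -> (x=4, y=4) -> (x=3, y=4) -> (x=2, y=4) -> (x=1, y=4) -> (x=1, y=3) -> (x=1, y=2)

Answer: Shortest path length: 15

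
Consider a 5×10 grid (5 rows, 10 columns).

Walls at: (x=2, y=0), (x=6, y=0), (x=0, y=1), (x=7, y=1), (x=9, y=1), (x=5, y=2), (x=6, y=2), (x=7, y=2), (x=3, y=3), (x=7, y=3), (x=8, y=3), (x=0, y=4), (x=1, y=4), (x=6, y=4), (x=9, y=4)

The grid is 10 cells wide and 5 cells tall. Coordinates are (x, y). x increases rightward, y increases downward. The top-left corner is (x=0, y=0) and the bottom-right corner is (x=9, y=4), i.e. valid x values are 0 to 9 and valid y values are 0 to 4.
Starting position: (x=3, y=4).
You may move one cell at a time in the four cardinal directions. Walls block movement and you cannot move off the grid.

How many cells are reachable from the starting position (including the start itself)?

Answer: Reachable cells: 26

Derivation:
BFS flood-fill from (x=3, y=4):
  Distance 0: (x=3, y=4)
  Distance 1: (x=2, y=4), (x=4, y=4)
  Distance 2: (x=2, y=3), (x=4, y=3), (x=5, y=4)
  Distance 3: (x=2, y=2), (x=4, y=2), (x=1, y=3), (x=5, y=3)
  Distance 4: (x=2, y=1), (x=4, y=1), (x=1, y=2), (x=3, y=2), (x=0, y=3), (x=6, y=3)
  Distance 5: (x=4, y=0), (x=1, y=1), (x=3, y=1), (x=5, y=1), (x=0, y=2)
  Distance 6: (x=1, y=0), (x=3, y=0), (x=5, y=0), (x=6, y=1)
  Distance 7: (x=0, y=0)
Total reachable: 26 (grid has 35 open cells total)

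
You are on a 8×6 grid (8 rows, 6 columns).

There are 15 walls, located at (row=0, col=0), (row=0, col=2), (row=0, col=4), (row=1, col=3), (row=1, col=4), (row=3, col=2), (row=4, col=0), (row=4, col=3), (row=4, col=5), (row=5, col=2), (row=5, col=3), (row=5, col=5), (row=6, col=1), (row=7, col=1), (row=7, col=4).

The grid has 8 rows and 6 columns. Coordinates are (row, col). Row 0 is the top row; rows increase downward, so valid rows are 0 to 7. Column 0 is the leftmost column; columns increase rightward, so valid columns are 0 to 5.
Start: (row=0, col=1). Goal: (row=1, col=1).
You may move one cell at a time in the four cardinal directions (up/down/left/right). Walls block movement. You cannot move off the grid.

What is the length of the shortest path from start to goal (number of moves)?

BFS from (row=0, col=1) until reaching (row=1, col=1):
  Distance 0: (row=0, col=1)
  Distance 1: (row=1, col=1)  <- goal reached here
One shortest path (1 moves): (row=0, col=1) -> (row=1, col=1)

Answer: Shortest path length: 1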